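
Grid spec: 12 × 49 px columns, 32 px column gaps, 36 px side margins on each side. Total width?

Total width: 2·36 + 12·49 + 11·32 = 1012 px.

1012 px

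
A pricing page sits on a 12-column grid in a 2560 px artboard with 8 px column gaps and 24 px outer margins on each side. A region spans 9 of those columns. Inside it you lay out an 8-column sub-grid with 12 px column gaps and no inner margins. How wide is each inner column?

Take off 48 px of margins, leaving 2512 px.
2512 − 11·8 = 2424; ÷12 gives c = 202 px.
9 columns plus 8 column gaps: 1818 + 64 = 1882 px.
8 columns + 7 column gaps: 8d + 7·12 = 1882.
8d = 1882 − 84 = 1798, so d = 224.75 px.

224.75 px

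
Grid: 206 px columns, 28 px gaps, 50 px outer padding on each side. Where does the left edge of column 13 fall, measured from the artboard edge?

Each column+gutter stride is 234 px; 12 of them past the 50 px margin is 50 + 2808 = 2858 px.

2858 px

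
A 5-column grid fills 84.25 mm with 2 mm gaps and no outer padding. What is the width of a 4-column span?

67 mm

84.25 − 4·2 = 76.25; ÷5 gives c = 15.25 mm.
4 columns plus 3 gaps: 61 + 6 = 67 mm.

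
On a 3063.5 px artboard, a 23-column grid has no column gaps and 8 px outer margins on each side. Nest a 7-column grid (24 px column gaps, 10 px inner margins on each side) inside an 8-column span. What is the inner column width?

128 px

Subtract both margins: 3063.5 − 2·8 = 3047.5 px.
23c = 3047.5 → c = 132.5 px.
With no column gaps, 8 columns span 8·132.5 = 1060 px.
Inner content = 1060 − 2·10 = 1040 px.
7 columns + 6 column gaps: 7d + 6·24 = 1040.
7d = 1040 − 144 = 896, so d = 128 px.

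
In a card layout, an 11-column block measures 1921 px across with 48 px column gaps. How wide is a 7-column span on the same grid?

1921 − 10·48 = 1441; ÷11 gives c = 131 px.
7-column span = 7·131 + 6·48 = 1205 px.

1205 px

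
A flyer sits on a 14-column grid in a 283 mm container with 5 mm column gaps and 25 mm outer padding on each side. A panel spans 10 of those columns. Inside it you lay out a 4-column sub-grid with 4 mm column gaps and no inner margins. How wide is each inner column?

Take off 50 mm of margins, leaving 233 mm.
Subtracting 13 column gaps of 5 leaves 168 for 14 columns, so c = 12 mm.
Span of 10: 10·12 + 9·5 = 120 + 45 = 165 mm.
Subtracting 3 column gaps of 4 leaves 153 for 4 columns, so d = 38.25 mm.

38.25 mm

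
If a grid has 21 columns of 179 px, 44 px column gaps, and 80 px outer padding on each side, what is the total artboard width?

4799 px

Total width: 2·80 + 21·179 + 20·44 = 4799 px.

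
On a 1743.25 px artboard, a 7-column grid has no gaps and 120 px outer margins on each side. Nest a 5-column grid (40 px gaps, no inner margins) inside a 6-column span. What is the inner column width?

225.7 px

Take off 240 px of margins, leaving 1503.25 px.
With no gaps, each column is 1503.25/7 = 214.75 px.
6-column span = 6·214.75 = 1288.5 px.
Subtracting 4 gaps of 40 leaves 1128.5 for 5 columns, so d = 225.7 px.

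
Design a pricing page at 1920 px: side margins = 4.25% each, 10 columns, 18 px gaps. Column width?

159.48 px

1920 × (1 − 2·4.25%) = 1920 × 91.5% = 1756.8 px for the columns.
1756.8 − 9·18 = 1594.8; ÷10 gives c = 159.48 px.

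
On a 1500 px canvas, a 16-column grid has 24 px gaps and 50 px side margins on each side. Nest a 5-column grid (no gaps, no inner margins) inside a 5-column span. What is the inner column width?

Outer content = 1500 − 2·50 = 1400 px.
16 columns + 15 gaps: 16c + 15·24 = 1400.
16c = 1400 − 360 = 1040, so c = 65 px.
5-column span = 5·65 + 4·24 = 421 px.
421 / 5 = 84.2 px per column.

84.2 px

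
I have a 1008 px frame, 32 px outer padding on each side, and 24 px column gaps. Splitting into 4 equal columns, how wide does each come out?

Content width = 1008 − 2·32 = 944 px.
Subtracting 3 column gaps of 24 leaves 872 for 4 columns, so c = 218 px.

218 px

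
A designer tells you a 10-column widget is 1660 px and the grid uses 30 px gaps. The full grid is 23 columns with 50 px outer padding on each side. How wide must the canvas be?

1660 − 9·30 = 1390; ÷10 gives c = 139 px.
Total width: 2·50 + 23·139 + 22·30 = 3957 px.

3957 px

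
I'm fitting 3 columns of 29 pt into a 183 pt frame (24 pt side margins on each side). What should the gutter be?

24 pt

Content width = 183 − 2·24 = 135 pt.
Columns use 87 pt, leaving 48 pt across 2 gutters = 24 pt each.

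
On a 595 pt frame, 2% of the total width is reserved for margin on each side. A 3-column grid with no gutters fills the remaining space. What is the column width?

595 × (1 − 2·2%) = 595 × 96% = 571.2 pt for the columns.
571.2 / 3 = 190.4 pt per column.

190.4 pt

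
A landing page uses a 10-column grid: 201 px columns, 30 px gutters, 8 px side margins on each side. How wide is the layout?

2296 px

Adding margins, columns and gutters: 16 + 2010 + 270 = 2296 px.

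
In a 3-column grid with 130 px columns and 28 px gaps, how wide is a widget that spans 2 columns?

288 px

2-column span = 2·130 + 1·28 = 288 px.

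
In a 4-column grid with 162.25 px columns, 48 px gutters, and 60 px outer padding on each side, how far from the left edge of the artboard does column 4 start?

Column 4 starts at margin + 3·(column + gutter) = 60 + 3·210.25 = 690.75 px.

690.75 px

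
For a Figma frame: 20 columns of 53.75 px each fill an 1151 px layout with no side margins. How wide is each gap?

Columns use 1075 px, leaving 76 px across 19 gaps = 4 px each.

4 px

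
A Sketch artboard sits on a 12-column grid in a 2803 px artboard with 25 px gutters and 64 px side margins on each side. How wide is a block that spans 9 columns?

Content width = 2803 − 2·64 = 2675 px.
12c + 11·25 = 2675 → 12c = 2400 → c = 200 px.
9-column span = 9·200 + 8·25 = 2000 px.

2000 px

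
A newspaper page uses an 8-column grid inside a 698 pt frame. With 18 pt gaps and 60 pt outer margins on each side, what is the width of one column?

56.5 pt

Content width = 698 − 2·60 = 578 pt.
8 columns + 7 gaps: 8c + 7·18 = 578.
8c = 578 − 126 = 452, so c = 56.5 pt.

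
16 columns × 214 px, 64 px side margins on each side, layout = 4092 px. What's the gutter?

36 px

Inside the margins: 4092 − 128 = 3964 px.
16·214 + 15g = 3964 → 15g = 540 → g = 36 px.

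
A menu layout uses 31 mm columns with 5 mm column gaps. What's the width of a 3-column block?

103 mm

3-column span = 3·31 + 2·5 = 103 mm.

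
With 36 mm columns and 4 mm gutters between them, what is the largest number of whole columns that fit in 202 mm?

5 columns

5 columns: 5·36 + 4·4 = 196 mm ≤ 202.
6 columns: 236 mm > 202. So 5.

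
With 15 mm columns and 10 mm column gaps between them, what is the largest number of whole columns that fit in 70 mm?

Each extra column adds 15 + 10 = 25 mm.
(70 + 10) / 25 = 3.20, so 3 columns fit.

3 columns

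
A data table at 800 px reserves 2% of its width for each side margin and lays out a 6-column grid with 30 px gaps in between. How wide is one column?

800 × (1 − 2·2%) = 800 × 96% = 768 px for the columns.
768 − 5·30 = 618; ÷6 gives c = 103 px.

103 px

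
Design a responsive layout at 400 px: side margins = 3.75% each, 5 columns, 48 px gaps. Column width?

35.6 px

Margins: 3.75% × 400 = 15 px each, so content = 400 − 30 = 370 px.
5c + 4·48 = 370 → 5c = 178 → c = 35.6 px.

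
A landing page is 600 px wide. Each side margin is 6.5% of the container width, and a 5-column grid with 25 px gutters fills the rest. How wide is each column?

84.4 px

Each margin = 6.5% of 600 = 39 px; content = 600 − 2·39 = 522 px.
522 − 4·25 = 422; ÷5 gives c = 84.4 px.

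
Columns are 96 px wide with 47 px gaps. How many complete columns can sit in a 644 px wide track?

k columns need k·96 + (k−1)·47 = k·143 − 47.
k·143 − 47 ≤ 644 → k ≤ 691 / 143 ≈ 4.83, so k = 4.

4 columns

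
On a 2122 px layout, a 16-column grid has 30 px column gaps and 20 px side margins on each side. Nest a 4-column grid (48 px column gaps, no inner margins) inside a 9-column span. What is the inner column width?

253.5 px

Outer content = 2122 − 2·20 = 2082 px.
2082 − 15·30 = 1632; ÷16 gives c = 102 px.
Span of 9: 9·102 + 8·30 = 918 + 240 = 1158 px.
4 columns + 3 column gaps: 4d + 3·48 = 1158.
4d = 1158 − 144 = 1014, so d = 253.5 px.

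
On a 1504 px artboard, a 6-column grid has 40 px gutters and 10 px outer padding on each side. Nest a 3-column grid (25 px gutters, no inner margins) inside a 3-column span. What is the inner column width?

Take off 20 px of margins, leaving 1484 px.
6 columns + 5 gutters: 6c + 5·40 = 1484.
6c = 1484 − 200 = 1284, so c = 214 px.
3 columns plus 2 gutters: 642 + 80 = 722 px.
3 columns + 2 gutters: 3d + 2·25 = 722.
3d = 722 − 50 = 672, so d = 224 px.

224 px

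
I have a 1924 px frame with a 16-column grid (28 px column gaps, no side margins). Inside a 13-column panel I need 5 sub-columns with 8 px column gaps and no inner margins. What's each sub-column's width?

Subtracting 15 column gaps of 28 leaves 1504 for 16 columns, so c = 94 px.
Span of 13: 13·94 + 12·28 = 1222 + 336 = 1558 px.
5d + 4·8 = 1558 → 5d = 1526 → d = 305.2 px.

305.2 px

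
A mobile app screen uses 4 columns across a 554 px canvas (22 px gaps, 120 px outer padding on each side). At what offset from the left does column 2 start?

204 px

Take off 240 px of margins, leaving 314 px.
314 − 3·22 = 248; ÷4 gives c = 62 px.
Each column+gutter stride is 84 px; 1 of them past the 120 px margin is 120 + 84 = 204 px.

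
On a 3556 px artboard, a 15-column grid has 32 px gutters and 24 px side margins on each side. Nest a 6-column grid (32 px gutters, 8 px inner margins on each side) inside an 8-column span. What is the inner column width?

280 px

Subtract both margins: 3556 − 2·24 = 3508 px.
3508 − 14·32 = 3060; ÷15 gives c = 204 px.
8-column span = 8·204 + 7·32 = 1856 px.
Inner content = 1856 − 2·8 = 1840 px.
6 columns + 5 gutters: 6d + 5·32 = 1840.
6d = 1840 − 160 = 1680, so d = 280 px.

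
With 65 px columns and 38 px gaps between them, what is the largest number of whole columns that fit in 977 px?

9 columns

9 columns: 9·65 + 8·38 = 889 px ≤ 977.
10 columns: 992 px > 977. So 9.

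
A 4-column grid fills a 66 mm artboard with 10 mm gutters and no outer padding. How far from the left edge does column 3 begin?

38 mm

66 − 3·10 = 36; ÷4 gives c = 9 mm.
Before column 3: 2 columns + 2 gutters.
Offset = 2·(9 + 10) = 2·19 = 38 mm.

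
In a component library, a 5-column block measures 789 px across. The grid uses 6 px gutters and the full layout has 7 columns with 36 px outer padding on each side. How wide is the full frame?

1179 px

5 columns + 4 gutters: 5c + 4·6 = 789.
5c = 789 − 24 = 765, so c = 153 px.
Total width: 2·36 + 7·153 + 6·6 = 1179 px.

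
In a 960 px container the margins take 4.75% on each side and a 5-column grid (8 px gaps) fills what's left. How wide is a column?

167.36 px

Each margin = 4.75% of 960 = 45.6 px; content = 960 − 2·45.6 = 868.8 px.
5 columns + 4 gaps: 5c + 4·8 = 868.8.
5c = 868.8 − 32 = 836.8, so c = 167.36 px.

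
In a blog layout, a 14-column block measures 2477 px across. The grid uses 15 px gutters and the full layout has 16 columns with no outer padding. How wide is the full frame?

14c + 13·15 = 2477 → 14c = 2282 → c = 163 px.
Summing: 2608 + 225 = 2833 px.

2833 px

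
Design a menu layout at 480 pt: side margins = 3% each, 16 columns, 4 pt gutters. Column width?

480 × (1 − 2·3%) = 480 × 94% = 451.2 pt for the columns.
Subtracting 15 gutters of 4 leaves 391.2 for 16 columns, so c = 24.45 pt.

24.45 pt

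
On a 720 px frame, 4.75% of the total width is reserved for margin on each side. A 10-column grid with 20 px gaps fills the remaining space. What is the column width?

720 × (1 − 2·4.75%) = 720 × 90.5% = 651.6 px for the columns.
10c + 9·20 = 651.6 → 10c = 471.6 → c = 47.16 px.

47.16 px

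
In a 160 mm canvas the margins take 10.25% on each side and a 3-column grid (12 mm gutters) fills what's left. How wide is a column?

34.4 mm

Each margin = 10.25% of 160 = 16.4 mm; content = 160 − 2·16.4 = 127.2 mm.
3c + 2·12 = 127.2 → 3c = 103.2 → c = 34.4 mm.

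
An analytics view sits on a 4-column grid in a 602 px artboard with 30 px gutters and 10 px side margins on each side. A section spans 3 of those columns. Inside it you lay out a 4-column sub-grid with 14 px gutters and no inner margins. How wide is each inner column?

Take off 20 px of margins, leaving 582 px.
4c + 3·30 = 582 → 4c = 492 → c = 123 px.
Span of 3: 3·123 + 2·30 = 369 + 60 = 429 px.
429 − 3·14 = 387; ÷4 gives d = 96.75 px.

96.75 px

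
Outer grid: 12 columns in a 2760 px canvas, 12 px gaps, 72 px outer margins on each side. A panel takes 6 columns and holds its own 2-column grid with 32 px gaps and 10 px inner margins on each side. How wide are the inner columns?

Inside the margins: 2760 − 144 = 2616 px.
2616 − 11·12 = 2484; ÷12 gives c = 207 px.
6-column span = 6·207 + 5·12 = 1302 px.
Inner content = 1302 − 2·10 = 1282 px.
1282 − 1·32 = 1250; ÷2 gives d = 625 px.

625 px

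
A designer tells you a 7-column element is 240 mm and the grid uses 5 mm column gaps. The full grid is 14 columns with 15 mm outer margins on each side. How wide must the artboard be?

Subtracting 6 column gaps of 5 leaves 210 for 7 columns, so c = 30 mm.
Artboard = 2·15 + 14·30 + 13·5 = 30 + 420 + 65 = 515 mm.

515 mm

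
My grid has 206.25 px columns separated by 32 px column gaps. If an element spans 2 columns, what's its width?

444.5 px

2 columns plus 1 column gap: 412.5 + 32 = 444.5 px.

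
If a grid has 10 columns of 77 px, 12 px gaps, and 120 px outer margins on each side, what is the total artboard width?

Artboard = 2·120 + 10·77 + 9·12 = 240 + 770 + 108 = 1118 px.

1118 px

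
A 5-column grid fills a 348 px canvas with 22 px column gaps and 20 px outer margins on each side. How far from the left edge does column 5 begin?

284 px

Subtract both margins: 348 − 2·20 = 308 px.
Subtracting 4 column gaps of 22 leaves 220 for 5 columns, so c = 44 px.
Each column+gutter stride is 66 px; 4 of them past the 20 px margin is 20 + 264 = 284 px.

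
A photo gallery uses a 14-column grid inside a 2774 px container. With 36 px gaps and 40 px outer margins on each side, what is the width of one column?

159 px

Take off 80 px of margins, leaving 2694 px.
Subtracting 13 gaps of 36 leaves 2226 for 14 columns, so c = 159 px.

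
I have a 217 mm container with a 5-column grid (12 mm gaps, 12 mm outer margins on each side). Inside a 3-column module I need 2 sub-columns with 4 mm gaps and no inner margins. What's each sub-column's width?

53.5 mm

Outer content = 217 − 2·12 = 193 mm.
Subtracting 4 gaps of 12 leaves 145 for 5 columns, so c = 29 mm.
3-column span = 3·29 + 2·12 = 111 mm.
111 − 1·4 = 107; ÷2 gives d = 53.5 mm.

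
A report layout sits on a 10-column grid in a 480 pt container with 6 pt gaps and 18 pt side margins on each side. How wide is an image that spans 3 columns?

129 pt

Content width = 480 − 2·18 = 444 pt.
444 − 9·6 = 390; ÷10 gives c = 39 pt.
Span of 3: 3·39 + 2·6 = 117 + 12 = 129 pt.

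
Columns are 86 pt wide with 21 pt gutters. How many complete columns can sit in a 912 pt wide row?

8 columns

Each extra column adds 86 + 21 = 107 pt.
(912 + 21) / 107 = 8.72, so 8 columns fit.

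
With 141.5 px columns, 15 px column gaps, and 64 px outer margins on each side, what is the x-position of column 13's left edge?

Each column+gutter stride is 156.5 px; 12 of them past the 64 px margin is 64 + 1878 = 1942 px.

1942 px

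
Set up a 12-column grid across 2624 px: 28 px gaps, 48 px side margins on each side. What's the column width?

185 px

Subtract both margins: 2624 − 2·48 = 2528 px.
2528 − 11·28 = 2220; ÷12 gives c = 185 px.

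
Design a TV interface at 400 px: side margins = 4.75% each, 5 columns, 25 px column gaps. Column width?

Margins: 4.75% × 400 = 19 px each, so content = 400 − 38 = 362 px.
5 columns + 4 column gaps: 5c + 4·25 = 362.
5c = 362 − 100 = 262, so c = 52.4 px.

52.4 px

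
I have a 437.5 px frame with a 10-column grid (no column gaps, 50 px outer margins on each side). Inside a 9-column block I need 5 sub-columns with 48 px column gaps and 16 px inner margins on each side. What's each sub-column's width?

Outer content = 437.5 − 2·50 = 337.5 px.
With no column gaps, each column is 337.5/10 = 33.75 px.
With no column gaps, 9 columns span 9·33.75 = 303.75 px.
Inner content = 303.75 − 2·16 = 271.75 px.
5d + 4·48 = 271.75 → 5d = 79.75 → d = 15.95 px.

15.95 px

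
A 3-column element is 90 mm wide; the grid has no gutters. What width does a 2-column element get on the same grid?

90 / 3 = 30 mm per column.
2-column span = 2·30 = 60 mm.

60 mm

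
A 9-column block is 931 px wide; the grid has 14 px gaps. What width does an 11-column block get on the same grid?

9 columns + 8 gaps: 9c + 8·14 = 931.
9c = 931 − 112 = 819, so c = 91 px.
Span of 11: 11·91 + 10·14 = 1001 + 140 = 1141 px.

1141 px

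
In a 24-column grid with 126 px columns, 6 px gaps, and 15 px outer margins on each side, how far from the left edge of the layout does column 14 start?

Each column+gutter stride is 132 px; 13 of them past the 15 px margin is 15 + 1716 = 1731 px.

1731 px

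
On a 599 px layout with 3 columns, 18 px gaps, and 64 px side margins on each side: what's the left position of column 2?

227 px

Content = 599 − 2·64 = 471 px.
471 − 2·18 = 435; ÷3 gives c = 145 px.
Column 2 starts at margin + 1·(column + gutter) = 64 + 1·163 = 227 px.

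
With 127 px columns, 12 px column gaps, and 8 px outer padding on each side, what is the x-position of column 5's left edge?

Column 5 starts at margin + 4·(column + gutter) = 8 + 4·139 = 564 px.

564 px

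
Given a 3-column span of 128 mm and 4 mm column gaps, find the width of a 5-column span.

216 mm

Subtracting 2 column gaps of 4 leaves 120 for 3 columns, so c = 40 mm.
5 columns plus 4 column gaps: 200 + 16 = 216 mm.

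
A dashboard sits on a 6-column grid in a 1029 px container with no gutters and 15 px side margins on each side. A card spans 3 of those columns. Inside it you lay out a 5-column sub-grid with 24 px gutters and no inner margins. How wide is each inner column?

Subtract both margins: 1029 − 2·15 = 999 px.
With no gutters, each column is 999/6 = 166.5 px.
3-column span = 3·166.5 = 499.5 px.
5 columns + 4 gutters: 5d + 4·24 = 499.5.
5d = 499.5 − 96 = 403.5, so d = 80.7 px.

80.7 px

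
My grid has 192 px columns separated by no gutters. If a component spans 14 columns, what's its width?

2688 px

With no gutters, 14 columns span 14·192 = 2688 px.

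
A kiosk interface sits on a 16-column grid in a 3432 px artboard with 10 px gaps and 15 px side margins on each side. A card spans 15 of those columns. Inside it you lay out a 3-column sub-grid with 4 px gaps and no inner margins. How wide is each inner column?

Inside the margins: 3432 − 30 = 3402 px.
3402 − 15·10 = 3252; ÷16 gives c = 203.25 px.
15-column span = 15·203.25 + 14·10 = 3188.75 px.
3d + 2·4 = 3188.75 → 3d = 3180.75 → d = 1060.25 px.

1060.25 px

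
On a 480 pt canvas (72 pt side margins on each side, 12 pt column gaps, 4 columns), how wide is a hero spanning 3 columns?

249 pt

Inside the margins: 480 − 144 = 336 pt.
4c + 3·12 = 336 → 4c = 300 → c = 75 pt.
Span of 3: 3·75 + 2·12 = 225 + 24 = 249 pt.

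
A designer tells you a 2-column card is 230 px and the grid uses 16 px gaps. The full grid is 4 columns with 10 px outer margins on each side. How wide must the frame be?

496 px

2c + 1·16 = 230 → 2c = 214 → c = 107 px.
Total width: 2·10 + 4·107 + 3·16 = 496 px.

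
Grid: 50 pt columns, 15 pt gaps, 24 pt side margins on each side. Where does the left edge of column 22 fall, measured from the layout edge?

1389 pt

Column 22 starts at margin + 21·(column + gutter) = 24 + 21·65 = 1389 pt.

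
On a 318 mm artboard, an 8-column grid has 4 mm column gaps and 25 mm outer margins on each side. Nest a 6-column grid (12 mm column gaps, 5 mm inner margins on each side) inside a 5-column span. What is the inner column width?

16 mm

Inside the margins: 318 − 50 = 268 mm.
268 − 7·4 = 240; ÷8 gives c = 30 mm.
5-column span = 5·30 + 4·4 = 166 mm.
Inner content = 166 − 2·5 = 156 mm.
6 columns + 5 column gaps: 6d + 5·12 = 156.
6d = 156 − 60 = 96, so d = 16 mm.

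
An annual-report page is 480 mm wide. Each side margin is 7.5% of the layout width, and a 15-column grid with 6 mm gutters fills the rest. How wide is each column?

Each margin = 7.5% of 480 = 36 mm; content = 480 − 2·36 = 408 mm.
Subtracting 14 gutters of 6 leaves 324 for 15 columns, so c = 21.6 mm.

21.6 mm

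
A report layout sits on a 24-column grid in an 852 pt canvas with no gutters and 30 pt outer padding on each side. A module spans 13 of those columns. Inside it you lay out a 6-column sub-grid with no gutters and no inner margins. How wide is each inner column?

71.5 pt

Outer content = 852 − 2·30 = 792 pt.
24c = 792 → c = 33 pt.
13-column span = 13·33 = 429 pt.
With no gutters, each column is 429/6 = 71.5 pt.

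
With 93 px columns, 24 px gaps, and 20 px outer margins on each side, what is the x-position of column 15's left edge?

Column 15 starts at margin + 14·(column + gutter) = 20 + 14·117 = 1658 px.

1658 px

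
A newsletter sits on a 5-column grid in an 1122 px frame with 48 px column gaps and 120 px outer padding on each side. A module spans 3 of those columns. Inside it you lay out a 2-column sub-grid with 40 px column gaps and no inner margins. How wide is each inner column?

Inside the margins: 1122 − 240 = 882 px.
Subtracting 4 column gaps of 48 leaves 690 for 5 columns, so c = 138 px.
3-column span = 3·138 + 2·48 = 510 px.
510 − 1·40 = 470; ÷2 gives d = 235 px.

235 px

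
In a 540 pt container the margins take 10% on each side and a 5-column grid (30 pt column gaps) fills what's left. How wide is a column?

62.4 pt

540 × (1 − 2·10%) = 540 × 80% = 432 pt for the columns.
5c + 4·30 = 432 → 5c = 312 → c = 62.4 pt.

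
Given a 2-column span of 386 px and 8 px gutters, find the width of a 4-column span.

780 px

386 − 1·8 = 378; ÷2 gives c = 189 px.
Span of 4: 4·189 + 3·8 = 756 + 24 = 780 px.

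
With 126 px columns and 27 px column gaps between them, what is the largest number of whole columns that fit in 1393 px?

Each extra column adds 126 + 27 = 153 px.
(1393 + 27) / 153 = 9.28, so 9 columns fit.

9 columns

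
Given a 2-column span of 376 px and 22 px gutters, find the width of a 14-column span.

2764 px

376 − 1·22 = 354; ÷2 gives c = 177 px.
Span of 14: 14·177 + 13·22 = 2478 + 286 = 2764 px.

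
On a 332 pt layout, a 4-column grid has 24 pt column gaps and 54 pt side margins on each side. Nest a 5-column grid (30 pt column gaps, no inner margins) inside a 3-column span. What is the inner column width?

8.4 pt

Outer content = 332 − 2·54 = 224 pt.
224 − 3·24 = 152; ÷4 gives c = 38 pt.
Span of 3: 3·38 + 2·24 = 114 + 48 = 162 pt.
5 columns + 4 column gaps: 5d + 4·30 = 162.
5d = 162 − 120 = 42, so d = 8.4 pt.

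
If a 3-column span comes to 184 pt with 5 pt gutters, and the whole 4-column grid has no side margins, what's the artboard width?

3c + 2·5 = 184 → 3c = 174 → c = 58 pt.
Total width: 4·58 + 3·5 = 247 pt.

247 pt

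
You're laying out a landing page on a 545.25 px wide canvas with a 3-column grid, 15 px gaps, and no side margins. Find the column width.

545.25 − 2·15 = 515.25; ÷3 gives c = 171.75 px.

171.75 px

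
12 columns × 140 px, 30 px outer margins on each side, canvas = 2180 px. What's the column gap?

Take off 60 px of margins, leaving 2120 px.
12 columns take 12·140 = 1680 px; remaining 440 splits into 11 column gaps.
g = 440 / 11 = 40 px.

40 px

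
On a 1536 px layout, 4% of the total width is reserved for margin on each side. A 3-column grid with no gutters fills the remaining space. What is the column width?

Each margin = 4% of 1536 = 61.44 px; content = 1536 − 2·61.44 = 1413.12 px.
1413.12 / 3 = 471.04 px per column.

471.04 px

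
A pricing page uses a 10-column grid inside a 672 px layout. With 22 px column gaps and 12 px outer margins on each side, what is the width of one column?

45 px

Inside the margins: 672 − 24 = 648 px.
10 columns + 9 column gaps: 10c + 9·22 = 648.
10c = 648 − 198 = 450, so c = 45 px.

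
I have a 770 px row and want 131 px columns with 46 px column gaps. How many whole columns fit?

4 columns: 4·131 + 3·46 = 662 px ≤ 770.
5 columns: 839 px > 770. So 4.

4 columns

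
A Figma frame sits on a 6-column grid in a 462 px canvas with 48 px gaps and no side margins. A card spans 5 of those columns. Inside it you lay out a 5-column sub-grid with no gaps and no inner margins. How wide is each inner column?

75.4 px

Subtracting 5 gaps of 48 leaves 222 for 6 columns, so c = 37 px.
5-column span = 5·37 + 4·48 = 377 px.
377 / 5 = 75.4 px per column.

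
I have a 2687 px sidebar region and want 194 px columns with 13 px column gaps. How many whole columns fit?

13 columns

13 columns: 13·194 + 12·13 = 2678 px ≤ 2687.
14 columns: 2885 px > 2687. So 13.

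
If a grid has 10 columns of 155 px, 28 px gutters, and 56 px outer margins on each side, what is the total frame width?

Adding margins, columns and gutters: 112 + 1550 + 252 = 1914 px.

1914 px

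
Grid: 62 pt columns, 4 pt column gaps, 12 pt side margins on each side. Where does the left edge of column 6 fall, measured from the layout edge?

342 pt

Column 6 starts at margin + 5·(column + gutter) = 12 + 5·66 = 342 pt.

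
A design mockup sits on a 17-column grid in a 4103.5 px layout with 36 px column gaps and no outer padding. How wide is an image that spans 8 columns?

4103.5 − 16·36 = 3527.5; ÷17 gives c = 207.5 px.
8 columns plus 7 column gaps: 1660 + 252 = 1912 px.

1912 px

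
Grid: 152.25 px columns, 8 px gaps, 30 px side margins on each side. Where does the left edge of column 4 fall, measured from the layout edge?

510.75 px

Column 4 starts at margin + 3·(column + gutter) = 30 + 3·160.25 = 510.75 px.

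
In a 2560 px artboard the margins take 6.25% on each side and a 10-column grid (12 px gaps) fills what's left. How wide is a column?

2560 × (1 − 2·6.25%) = 2560 × 87.5% = 2240 px for the columns.
Subtracting 9 gaps of 12 leaves 2132 for 10 columns, so c = 213.2 px.

213.2 px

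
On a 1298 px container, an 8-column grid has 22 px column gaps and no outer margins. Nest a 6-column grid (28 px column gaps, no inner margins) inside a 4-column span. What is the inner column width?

83 px

8c + 7·22 = 1298 → 8c = 1144 → c = 143 px.
4 columns plus 3 column gaps: 572 + 66 = 638 px.
6 columns + 5 column gaps: 6d + 5·28 = 638.
6d = 638 − 140 = 498, so d = 83 px.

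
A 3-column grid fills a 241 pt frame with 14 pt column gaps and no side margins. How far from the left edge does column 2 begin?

241 − 2·14 = 213; ÷3 gives c = 71 pt.
Each column+gutter stride is 85 pt; with no margin, 1 of them is 85 pt.

85 pt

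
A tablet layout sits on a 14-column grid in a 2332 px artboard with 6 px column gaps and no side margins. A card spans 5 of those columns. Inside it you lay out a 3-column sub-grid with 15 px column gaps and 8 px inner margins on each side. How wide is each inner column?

Subtracting 13 column gaps of 6 leaves 2254 for 14 columns, so c = 161 px.
Span of 5: 5·161 + 4·6 = 805 + 24 = 829 px.
Inner content = 829 − 2·8 = 813 px.
813 − 2·15 = 783; ÷3 gives d = 261 px.

261 px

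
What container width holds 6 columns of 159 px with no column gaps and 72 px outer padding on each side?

1098 px

Total width: 2·72 + 6·159 = 1098 px.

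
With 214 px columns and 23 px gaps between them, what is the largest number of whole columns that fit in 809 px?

Each extra column adds 214 + 23 = 237 px.
(809 + 23) / 237 = 3.51, so 3 columns fit.

3 columns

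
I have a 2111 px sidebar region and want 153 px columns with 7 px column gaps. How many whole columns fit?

13 columns: 13·153 + 12·7 = 2073 px ≤ 2111.
14 columns: 2233 px > 2111. So 13.

13 columns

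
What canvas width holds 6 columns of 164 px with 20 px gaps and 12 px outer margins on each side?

Adding margins, columns and gutters: 24 + 984 + 100 = 1108 px.

1108 px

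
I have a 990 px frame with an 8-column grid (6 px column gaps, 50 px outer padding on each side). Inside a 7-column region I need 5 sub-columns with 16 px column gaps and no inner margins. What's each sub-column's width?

142.8 px

Outer content = 990 − 2·50 = 890 px.
890 − 7·6 = 848; ÷8 gives c = 106 px.
7 columns plus 6 column gaps: 742 + 36 = 778 px.
778 − 4·16 = 714; ÷5 gives d = 142.8 px.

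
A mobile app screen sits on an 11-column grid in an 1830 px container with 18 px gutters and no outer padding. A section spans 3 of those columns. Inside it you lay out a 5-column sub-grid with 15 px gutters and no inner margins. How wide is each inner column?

85.2 px

1830 − 10·18 = 1650; ÷11 gives c = 150 px.
Span of 3: 3·150 + 2·18 = 450 + 36 = 486 px.
Subtracting 4 gutters of 15 leaves 426 for 5 columns, so d = 85.2 px.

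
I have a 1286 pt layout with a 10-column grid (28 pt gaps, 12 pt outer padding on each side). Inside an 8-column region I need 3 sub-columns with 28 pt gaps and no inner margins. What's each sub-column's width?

316 pt

Outer content = 1286 − 2·12 = 1262 pt.
10c + 9·28 = 1262 → 10c = 1010 → c = 101 pt.
8-column span = 8·101 + 7·28 = 1004 pt.
1004 − 2·28 = 948; ÷3 gives d = 316 pt.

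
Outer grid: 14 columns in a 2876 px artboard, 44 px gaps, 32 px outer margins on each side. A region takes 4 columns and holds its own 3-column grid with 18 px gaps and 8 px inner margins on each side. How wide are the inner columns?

Take off 64 px of margins, leaving 2812 px.
14 columns + 13 gaps: 14c + 13·44 = 2812.
14c = 2812 − 572 = 2240, so c = 160 px.
Span of 4: 4·160 + 3·44 = 640 + 132 = 772 px.
Inner content = 772 − 2·8 = 756 px.
Subtracting 2 gaps of 18 leaves 720 for 3 columns, so d = 240 px.

240 px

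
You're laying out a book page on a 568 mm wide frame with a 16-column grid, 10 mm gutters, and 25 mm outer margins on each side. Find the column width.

Inside the margins: 568 − 50 = 518 mm.
Subtracting 15 gutters of 10 leaves 368 for 16 columns, so c = 23 mm.

23 mm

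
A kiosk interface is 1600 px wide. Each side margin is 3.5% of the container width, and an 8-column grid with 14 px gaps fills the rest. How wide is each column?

Each margin = 3.5% of 1600 = 56 px; content = 1600 − 2·56 = 1488 px.
8c + 7·14 = 1488 → 8c = 1390 → c = 173.75 px.

173.75 px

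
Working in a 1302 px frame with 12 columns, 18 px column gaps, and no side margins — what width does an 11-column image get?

Subtracting 11 column gaps of 18 leaves 1104 for 12 columns, so c = 92 px.
11-column span = 11·92 + 10·18 = 1192 px.

1192 px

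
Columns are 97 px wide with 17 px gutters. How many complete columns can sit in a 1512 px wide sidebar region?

13 columns

Each extra column adds 97 + 17 = 114 px.
(1512 + 17) / 114 = 13.41, so 13 columns fit.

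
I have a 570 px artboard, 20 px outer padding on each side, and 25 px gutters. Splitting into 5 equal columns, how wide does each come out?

86 px

Inside the margins: 570 − 40 = 530 px.
530 − 4·25 = 430; ÷5 gives c = 86 px.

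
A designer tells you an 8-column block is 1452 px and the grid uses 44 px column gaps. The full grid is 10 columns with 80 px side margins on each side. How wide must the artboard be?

1986 px

8c + 7·44 = 1452 → 8c = 1144 → c = 143 px.
Artboard = 2·80 + 10·143 + 9·44 = 160 + 1430 + 396 = 1986 px.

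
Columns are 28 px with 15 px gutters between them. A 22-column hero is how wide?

931 px

Span of 22: 22·28 + 21·15 = 616 + 315 = 931 px.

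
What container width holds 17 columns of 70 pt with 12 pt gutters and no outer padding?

Container = 17·70 + 16·12 = 1190 + 192 = 1382 pt.

1382 pt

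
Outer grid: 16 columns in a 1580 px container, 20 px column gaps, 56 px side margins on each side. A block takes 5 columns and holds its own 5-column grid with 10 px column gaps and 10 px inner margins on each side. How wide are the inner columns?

Outer content = 1580 − 2·56 = 1468 px.
1468 − 15·20 = 1168; ÷16 gives c = 73 px.
Span of 5: 5·73 + 4·20 = 365 + 80 = 445 px.
Inner content = 445 − 2·10 = 425 px.
Subtracting 4 column gaps of 10 leaves 385 for 5 columns, so d = 77 px.

77 px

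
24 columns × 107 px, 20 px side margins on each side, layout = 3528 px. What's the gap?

40 px

Take off 40 px of margins, leaving 3488 px.
24 columns take 24·107 = 2568 px; remaining 920 splits into 23 gaps.
g = 920 / 23 = 40 px.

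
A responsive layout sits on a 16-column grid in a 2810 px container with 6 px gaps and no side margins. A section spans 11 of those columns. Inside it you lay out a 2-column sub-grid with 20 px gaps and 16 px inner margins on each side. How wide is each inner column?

16 columns + 15 gaps: 16c + 15·6 = 2810.
16c = 2810 − 90 = 2720, so c = 170 px.
11-column span = 11·170 + 10·6 = 1930 px.
Inner content = 1930 − 2·16 = 1898 px.
1898 − 1·20 = 1878; ÷2 gives d = 939 px.

939 px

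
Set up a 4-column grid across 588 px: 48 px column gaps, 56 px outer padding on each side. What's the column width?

Content width = 588 − 2·56 = 476 px.
4 columns + 3 column gaps: 4c + 3·48 = 476.
4c = 476 − 144 = 332, so c = 83 px.

83 px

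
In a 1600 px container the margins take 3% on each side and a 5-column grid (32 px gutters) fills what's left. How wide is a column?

275.2 px

1600 × (1 − 2·3%) = 1600 × 94% = 1504 px for the columns.
5c + 4·32 = 1504 → 5c = 1376 → c = 275.2 px.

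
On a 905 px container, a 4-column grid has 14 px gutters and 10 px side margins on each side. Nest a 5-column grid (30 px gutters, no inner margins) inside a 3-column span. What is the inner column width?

108.05 px

Subtract both margins: 905 − 2·10 = 885 px.
Subtracting 3 gutters of 14 leaves 843 for 4 columns, so c = 210.75 px.
3 columns plus 2 gutters: 632.25 + 28 = 660.25 px.
Subtracting 4 gutters of 30 leaves 540.25 for 5 columns, so d = 108.05 px.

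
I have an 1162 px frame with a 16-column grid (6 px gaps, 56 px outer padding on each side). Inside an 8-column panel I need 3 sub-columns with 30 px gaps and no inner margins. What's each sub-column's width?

154 px

Outer content = 1162 − 2·56 = 1050 px.
Subtracting 15 gaps of 6 leaves 960 for 16 columns, so c = 60 px.
8 columns plus 7 gaps: 480 + 42 = 522 px.
522 − 2·30 = 462; ÷3 gives d = 154 px.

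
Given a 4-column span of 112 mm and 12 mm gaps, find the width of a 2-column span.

50 mm

112 − 3·12 = 76; ÷4 gives c = 19 mm.
Span of 2: 2·19 + 1·12 = 38 + 12 = 50 mm.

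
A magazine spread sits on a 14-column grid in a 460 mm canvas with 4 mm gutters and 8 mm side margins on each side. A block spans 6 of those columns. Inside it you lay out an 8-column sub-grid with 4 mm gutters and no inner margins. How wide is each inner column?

20 mm

Outer content = 460 − 2·8 = 444 mm.
444 − 13·4 = 392; ÷14 gives c = 28 mm.
Span of 6: 6·28 + 5·4 = 168 + 20 = 188 mm.
Subtracting 7 gutters of 4 leaves 160 for 8 columns, so d = 20 mm.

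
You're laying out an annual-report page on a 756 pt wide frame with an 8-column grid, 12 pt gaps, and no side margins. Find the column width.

84 pt

8 columns + 7 gaps: 8c + 7·12 = 756.
8c = 756 − 84 = 672, so c = 84 pt.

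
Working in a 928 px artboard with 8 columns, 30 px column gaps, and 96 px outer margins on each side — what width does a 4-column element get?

353 px

Content width = 928 − 2·96 = 736 px.
736 − 7·30 = 526; ÷8 gives c = 65.75 px.
4 columns plus 3 column gaps: 263 + 90 = 353 px.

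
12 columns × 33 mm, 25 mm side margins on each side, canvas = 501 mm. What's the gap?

Inside the margins: 501 − 50 = 451 mm.
12·33 + 11g = 451 → 11g = 55 → g = 5 mm.

5 mm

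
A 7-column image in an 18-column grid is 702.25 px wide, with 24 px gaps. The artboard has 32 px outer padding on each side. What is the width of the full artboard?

1907.5 px

Subtracting 6 gaps of 24 leaves 558.25 for 7 columns, so c = 79.75 px.
Artboard = 2·32 + 18·79.75 + 17·24 = 64 + 1435.5 + 408 = 1907.5 px.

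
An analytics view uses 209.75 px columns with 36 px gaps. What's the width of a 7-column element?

1684.25 px

Span of 7: 7·209.75 + 6·36 = 1468.25 + 216 = 1684.25 px.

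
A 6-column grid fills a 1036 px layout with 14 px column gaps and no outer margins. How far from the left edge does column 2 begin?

175 px

Subtracting 5 column gaps of 14 leaves 966 for 6 columns, so c = 161 px.
Before column 2: 1 column + 1 column gap.
Offset = 1·(161 + 14) = 1·175 = 175 px.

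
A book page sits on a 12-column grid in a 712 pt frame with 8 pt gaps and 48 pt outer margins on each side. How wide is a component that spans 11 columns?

Inside the margins: 712 − 96 = 616 pt.
12c + 11·8 = 616 → 12c = 528 → c = 44 pt.
Span of 11: 11·44 + 10·8 = 484 + 80 = 564 pt.

564 pt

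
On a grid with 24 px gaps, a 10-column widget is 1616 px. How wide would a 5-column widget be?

796 px

10c + 9·24 = 1616 → 10c = 1400 → c = 140 px.
Span of 5: 5·140 + 4·24 = 700 + 96 = 796 px.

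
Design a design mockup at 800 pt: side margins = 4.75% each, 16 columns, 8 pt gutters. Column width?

800 × (1 − 2·4.75%) = 800 × 90.5% = 724 pt for the columns.
16 columns + 15 gutters: 16c + 15·8 = 724.
16c = 724 − 120 = 604, so c = 37.75 pt.

37.75 pt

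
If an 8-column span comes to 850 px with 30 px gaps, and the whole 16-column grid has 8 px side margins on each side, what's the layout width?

1746 px

8c + 7·30 = 850 → 8c = 640 → c = 80 px.
Adding margins, columns and gutters: 16 + 1280 + 450 = 1746 px.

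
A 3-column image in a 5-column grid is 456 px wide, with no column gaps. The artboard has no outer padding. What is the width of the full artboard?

760 px

456 / 3 = 152 px per column.
Total width: 5·152 = 760 px.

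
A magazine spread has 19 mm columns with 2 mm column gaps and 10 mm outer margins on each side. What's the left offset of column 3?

Each column+gutter stride is 21 mm; 2 of them past the 10 mm margin is 10 + 42 = 52 mm.

52 mm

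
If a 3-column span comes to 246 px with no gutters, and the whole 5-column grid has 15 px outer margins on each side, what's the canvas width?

With no gutters, each column is 246/3 = 82 px.
Total width: 2·15 + 5·82 = 440 px.

440 px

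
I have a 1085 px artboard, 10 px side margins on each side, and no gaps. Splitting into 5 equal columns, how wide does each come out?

213 px

Take off 20 px of margins, leaving 1065 px.
1065 / 5 = 213 px per column.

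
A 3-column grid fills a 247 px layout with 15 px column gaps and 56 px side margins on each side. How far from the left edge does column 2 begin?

106 px

Content = 247 − 2·56 = 135 px.
3c + 2·15 = 135 → 3c = 105 → c = 35 px.
Each column+gutter stride is 50 px; 1 of them past the 56 px margin is 56 + 50 = 106 px.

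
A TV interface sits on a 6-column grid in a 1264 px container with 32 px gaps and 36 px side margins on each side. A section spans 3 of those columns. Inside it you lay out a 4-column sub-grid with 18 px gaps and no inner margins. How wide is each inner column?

Inside the margins: 1264 − 72 = 1192 px.
6c + 5·32 = 1192 → 6c = 1032 → c = 172 px.
3-column span = 3·172 + 2·32 = 580 px.
4 columns + 3 gaps: 4d + 3·18 = 580.
4d = 580 − 54 = 526, so d = 131.5 px.

131.5 px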